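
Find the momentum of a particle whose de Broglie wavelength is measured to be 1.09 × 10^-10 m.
6.08 × 10^-24 kg·m/s

From the de Broglie relation λ = h/p, we solve for p:

p = h/λ
p = (6.626 × 10^-34 J·s) / (1.09 × 10^-10 m)
p = 6.08 × 10^-24 kg·m/s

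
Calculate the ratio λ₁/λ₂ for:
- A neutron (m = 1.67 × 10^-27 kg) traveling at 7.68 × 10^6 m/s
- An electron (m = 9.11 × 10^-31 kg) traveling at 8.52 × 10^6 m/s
λ₁/λ₂ = 6.05 × 10^-4

Using λ = h/(mv):

λ₁ = h/(m₁v₁) = 5.17 × 10^-14 m
λ₂ = h/(m₂v₂) = 8.54 × 10^-11 m

Ratio λ₁/λ₂ = (m₂v₂)/(m₁v₁)
         = (9.11 × 10^-31 kg × 8.52 × 10^6 m/s) / (1.67 × 10^-27 kg × 7.68 × 10^6 m/s)
         = 6.05 × 10^-4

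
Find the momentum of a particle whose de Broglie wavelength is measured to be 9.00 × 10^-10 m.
7.36 × 10^-25 kg·m/s

From the de Broglie relation λ = h/p, we solve for p:

p = h/λ
p = (6.626 × 10^-34 J·s) / (9.00 × 10^-10 m)
p = 7.36 × 10^-25 kg·m/s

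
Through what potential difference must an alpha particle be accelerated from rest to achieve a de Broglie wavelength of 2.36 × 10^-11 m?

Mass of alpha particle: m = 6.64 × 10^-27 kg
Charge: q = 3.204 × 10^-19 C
1.85 × 10^-1 V

From λ = h/√(2mqV), we solve for V:

λ² = h²/(2mqV)
V = h²/(2mqλ²)
V = (6.626 × 10^-34 J·s)² / (2 × 6.64 × 10^-27 kg × 3.204 × 10^-19 C × (2.36 × 10^-11 m)²)
V = 1.85 × 10^-1 V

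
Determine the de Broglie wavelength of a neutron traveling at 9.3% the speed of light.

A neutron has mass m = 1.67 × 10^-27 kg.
1.42 × 10^-14 m

Using the de Broglie relation λ = h/(mv):

v = 9.3% × c = 2.788 × 10^7 m/s

λ = h/(mv)
λ = (6.626 × 10^-34 J·s) / (1.67 × 10^-27 kg × 2.788 × 10^7 m/s)
λ = 1.42 × 10^-14 m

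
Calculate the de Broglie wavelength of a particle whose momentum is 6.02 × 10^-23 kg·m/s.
1.10 × 10^-11 m

Using the de Broglie relation λ = h/p:

λ = h/p
λ = (6.626 × 10^-34 J·s) / (6.02 × 10^-23 kg·m/s)
λ = 1.10 × 10^-11 m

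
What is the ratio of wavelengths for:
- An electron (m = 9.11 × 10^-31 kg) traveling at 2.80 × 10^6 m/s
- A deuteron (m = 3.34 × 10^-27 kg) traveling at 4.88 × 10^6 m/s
λ₁/λ₂ = 6.39 × 10^3

Using λ = h/(mv):

λ₁ = h/(m₁v₁) = 2.60 × 10^-10 m
λ₂ = h/(m₂v₂) = 4.07 × 10^-14 m

Ratio λ₁/λ₂ = (m₂v₂)/(m₁v₁)
         = (3.34 × 10^-27 kg × 4.88 × 10^6 m/s) / (9.11 × 10^-31 kg × 2.80 × 10^6 m/s)
         = 6.39 × 10^3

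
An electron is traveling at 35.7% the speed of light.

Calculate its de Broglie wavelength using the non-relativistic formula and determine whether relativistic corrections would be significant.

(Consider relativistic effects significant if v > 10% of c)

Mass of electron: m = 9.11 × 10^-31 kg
Yes, relativistic corrections are needed.

Using the non-relativistic de Broglie formula λ = h/(mv):

v = 35.7% × c = 1.070 × 10^8 m/s

λ = h/(mv)
λ = (6.626 × 10^-34 J·s) / (9.11 × 10^-31 kg × 1.070 × 10^8 m/s)
λ = 6.80 × 10^-12 m

Since v = 35.7% of c > 10% of c, relativistic corrections ARE significant and the actual wavelength would differ from this non-relativistic estimate.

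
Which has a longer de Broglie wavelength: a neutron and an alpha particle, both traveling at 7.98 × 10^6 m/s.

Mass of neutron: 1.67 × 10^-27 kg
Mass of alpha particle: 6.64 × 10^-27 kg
The neutron has the longer wavelength.

Using λ = h/(mv), since both particles have the same velocity, the wavelength depends only on mass.

For neutron: λ₁ = h/(m₁v) = 4.97 × 10^-14 m
For alpha particle: λ₂ = h/(m₂v) = 1.25 × 10^-14 m

Since λ ∝ 1/m at constant velocity, the lighter particle has the longer wavelength.

The neutron has the longer de Broglie wavelength.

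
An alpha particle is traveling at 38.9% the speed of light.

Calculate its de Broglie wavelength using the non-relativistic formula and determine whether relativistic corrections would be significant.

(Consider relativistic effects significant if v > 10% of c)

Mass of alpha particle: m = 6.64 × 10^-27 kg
Yes, relativistic corrections are needed.

Using the non-relativistic de Broglie formula λ = h/(mv):

v = 38.9% × c = 1.166 × 10^8 m/s

λ = h/(mv)
λ = (6.626 × 10^-34 J·s) / (6.64 × 10^-27 kg × 1.166 × 10^8 m/s)
λ = 8.56 × 10^-16 m

Since v = 38.9% of c > 10% of c, relativistic corrections ARE significant and the actual wavelength would differ from this non-relativistic estimate.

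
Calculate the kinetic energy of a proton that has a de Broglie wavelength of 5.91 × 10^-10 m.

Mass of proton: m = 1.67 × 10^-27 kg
3.76 × 10^-22 J (or 2.35 × 10^-3 eV)

From λ = h/√(2mKE), we solve for KE:

λ² = h²/(2mKE)
KE = h²/(2mλ²)
KE = (6.626 × 10^-34 J·s)² / (2 × 1.67 × 10^-27 kg × (5.91 × 10^-10 m)²)
KE = 3.76 × 10^-22 J
KE = 2.35 × 10^-3 eV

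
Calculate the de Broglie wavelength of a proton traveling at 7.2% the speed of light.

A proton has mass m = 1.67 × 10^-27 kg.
1.84 × 10^-14 m

Using the de Broglie relation λ = h/(mv):

v = 7.2% × c = 2.159 × 10^7 m/s

λ = h/(mv)
λ = (6.626 × 10^-34 J·s) / (1.67 × 10^-27 kg × 2.159 × 10^7 m/s)
λ = 1.84 × 10^-14 m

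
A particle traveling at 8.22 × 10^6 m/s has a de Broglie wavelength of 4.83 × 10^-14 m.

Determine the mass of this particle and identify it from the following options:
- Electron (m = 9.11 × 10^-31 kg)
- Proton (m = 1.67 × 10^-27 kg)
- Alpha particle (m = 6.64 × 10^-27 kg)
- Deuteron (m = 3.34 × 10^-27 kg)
The particle is a proton.

From λ = h/(mv), solve for mass:

m = h/(λv)
m = (6.626 × 10^-34 J·s) / (4.83 × 10^-14 m × 8.22 × 10^6 m/s)
m = 1.67 × 10^-27 kg

Comparing with the listed masses, this is closest to a proton.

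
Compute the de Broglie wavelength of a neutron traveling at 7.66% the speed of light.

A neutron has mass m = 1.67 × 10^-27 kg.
1.73 × 10^-14 m

Using the de Broglie relation λ = h/(mv):

v = 7.66% × c = 2.296 × 10^7 m/s

λ = h/(mv)
λ = (6.626 × 10^-34 J·s) / (1.67 × 10^-27 kg × 2.296 × 10^7 m/s)
λ = 1.73 × 10^-14 m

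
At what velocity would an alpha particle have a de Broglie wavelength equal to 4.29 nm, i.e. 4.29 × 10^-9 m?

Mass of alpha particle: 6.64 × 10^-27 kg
2.33 × 10^1 m/s

From λ = h/(mv), solve for v:

v = h/(mλ)
v = (6.626 × 10^-34 J·s) / (6.64 × 10^-27 kg × 4.29 × 10^-9 m)
v = 2.33 × 10^1 m/s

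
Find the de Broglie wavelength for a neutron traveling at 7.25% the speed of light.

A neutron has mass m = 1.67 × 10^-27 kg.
1.83 × 10^-14 m

Using the de Broglie relation λ = h/(mv):

v = 7.25% × c = 2.173 × 10^7 m/s

λ = h/(mv)
λ = (6.626 × 10^-34 J·s) / (1.67 × 10^-27 kg × 2.173 × 10^7 m/s)
λ = 1.83 × 10^-14 m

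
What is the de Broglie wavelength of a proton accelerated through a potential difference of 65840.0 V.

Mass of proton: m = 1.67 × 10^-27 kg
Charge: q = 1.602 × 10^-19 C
1.12 × 10^-13 m

When a particle is accelerated through voltage V, it gains kinetic energy KE = qV.

The de Broglie wavelength is then λ = h/√(2mqV):

λ = h/√(2mqV)
λ = (6.626 × 10^-34 J·s) / √(2 × 1.67 × 10^-27 kg × 1.602 × 10^-19 C × 65840.0 V)
λ = 1.12 × 10^-13 m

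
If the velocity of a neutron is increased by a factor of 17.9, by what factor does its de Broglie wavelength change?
The wavelength decreases by a factor of 17.9.

From λ = h/(mv), the wavelength is inversely proportional to velocity:

λ ∝ 1/v

If v → 17.9v, then λ → λ/17.9

When velocity is increased by a factor of 17.9, the wavelength decreases by a factor of 17.9.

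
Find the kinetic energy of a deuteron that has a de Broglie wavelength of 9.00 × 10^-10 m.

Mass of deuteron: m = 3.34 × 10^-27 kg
8.11 × 10^-23 J (or 5.06 × 10^-4 eV)

From λ = h/√(2mKE), we solve for KE:

λ² = h²/(2mKE)
KE = h²/(2mλ²)
KE = (6.626 × 10^-34 J·s)² / (2 × 3.34 × 10^-27 kg × (9.00 × 10^-10 m)²)
KE = 8.11 × 10^-23 J
KE = 5.06 × 10^-4 eV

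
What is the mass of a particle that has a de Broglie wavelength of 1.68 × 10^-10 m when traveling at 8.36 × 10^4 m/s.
4.72 × 10^-29 kg

From the de Broglie relation λ = h/(mv), we solve for m:

m = h/(λv)
m = (6.626 × 10^-34 J·s) / (1.68 × 10^-10 m × 8.36 × 10^4 m/s)
m = 4.72 × 10^-29 kg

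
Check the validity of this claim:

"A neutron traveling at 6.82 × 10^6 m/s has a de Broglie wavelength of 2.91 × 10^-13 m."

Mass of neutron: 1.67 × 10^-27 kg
False

The claim is incorrect.

Using λ = h/(mv):
λ = (6.626 × 10^-34 J·s) / (1.67 × 10^-27 kg × 6.82 × 10^6 m/s)
λ = 5.82 × 10^-14 m

The actual wavelength differs from the claimed 2.91 × 10^-13 m.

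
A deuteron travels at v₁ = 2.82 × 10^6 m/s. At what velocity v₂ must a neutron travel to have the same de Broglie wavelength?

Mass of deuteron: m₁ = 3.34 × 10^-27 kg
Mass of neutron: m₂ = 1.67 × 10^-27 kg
v₂ = 5.64 × 10^6 m/s

For equal de Broglie wavelengths: λ₁ = λ₂

h/(m₁v₁) = h/(m₂v₂)
m₁v₁ = m₂v₂
v₂ = v₁ · (m₁/m₂)

v₂ = 2.82 × 10^6 m/s × (3.34 × 10^-27 kg / 1.67 × 10^-27 kg)
v₂ = 5.64 × 10^6 m/s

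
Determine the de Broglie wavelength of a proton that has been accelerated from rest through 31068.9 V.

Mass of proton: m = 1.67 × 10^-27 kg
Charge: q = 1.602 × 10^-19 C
1.63 × 10^-13 m

When a particle is accelerated through voltage V, it gains kinetic energy KE = qV.

The de Broglie wavelength is then λ = h/√(2mqV):

λ = h/√(2mqV)
λ = (6.626 × 10^-34 J·s) / √(2 × 1.67 × 10^-27 kg × 1.602 × 10^-19 C × 31068.9 V)
λ = 1.63 × 10^-13 m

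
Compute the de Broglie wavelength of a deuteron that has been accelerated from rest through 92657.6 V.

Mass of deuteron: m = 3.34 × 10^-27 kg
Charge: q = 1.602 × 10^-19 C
6.65 × 10^-14 m

When a particle is accelerated through voltage V, it gains kinetic energy KE = qV.

The de Broglie wavelength is then λ = h/√(2mqV):

λ = h/√(2mqV)
λ = (6.626 × 10^-34 J·s) / √(2 × 3.34 × 10^-27 kg × 1.602 × 10^-19 C × 92657.6 V)
λ = 6.65 × 10^-14 m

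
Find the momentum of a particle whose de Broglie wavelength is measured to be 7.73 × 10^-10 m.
8.57 × 10^-25 kg·m/s

From the de Broglie relation λ = h/p, we solve for p:

p = h/λ
p = (6.626 × 10^-34 J·s) / (7.73 × 10^-10 m)
p = 8.57 × 10^-25 kg·m/s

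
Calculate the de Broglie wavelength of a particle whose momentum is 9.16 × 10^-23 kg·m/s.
7.23 × 10^-12 m

Using the de Broglie relation λ = h/p:

λ = h/p
λ = (6.626 × 10^-34 J·s) / (9.16 × 10^-23 kg·m/s)
λ = 7.23 × 10^-12 m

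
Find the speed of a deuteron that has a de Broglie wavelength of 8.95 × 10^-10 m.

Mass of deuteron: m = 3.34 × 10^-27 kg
2.22 × 10^2 m/s

From the de Broglie relation λ = h/(mv), we solve for v:

v = h/(mλ)
v = (6.626 × 10^-34 J·s) / (3.34 × 10^-27 kg × 8.95 × 10^-10 m)
v = 2.22 × 10^2 m/s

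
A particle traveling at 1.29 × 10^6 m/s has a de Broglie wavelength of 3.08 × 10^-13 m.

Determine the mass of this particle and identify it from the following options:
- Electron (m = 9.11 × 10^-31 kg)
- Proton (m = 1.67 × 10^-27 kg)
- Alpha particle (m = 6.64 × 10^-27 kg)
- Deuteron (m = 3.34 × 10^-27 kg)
The particle is a proton.

From λ = h/(mv), solve for mass:

m = h/(λv)
m = (6.626 × 10^-34 J·s) / (3.08 × 10^-13 m × 1.29 × 10^6 m/s)
m = 1.67 × 10^-27 kg

Comparing with the listed masses, this is closest to a proton.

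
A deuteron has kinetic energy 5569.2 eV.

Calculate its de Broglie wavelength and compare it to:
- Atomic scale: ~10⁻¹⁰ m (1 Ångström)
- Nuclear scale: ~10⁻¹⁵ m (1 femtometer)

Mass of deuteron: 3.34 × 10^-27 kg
λ = 2.71 × 10^-13 m, which is between nuclear and atomic scales.

Using λ = h/√(2mKE):

KE = 5569.2 eV = 8.923 × 10^-16 J

λ = h/√(2mKE)
λ = (6.626 × 10^-34 J·s) / √(2 × 3.34 × 10^-27 kg × 8.923 × 10^-16 J)
λ = 2.71 × 10^-13 m

Comparison:
- Atomic scale (10⁻¹⁰ m): λ is 0.0027× this size
- Nuclear scale (10⁻¹⁵ m): λ is 2.7e+02× this size

The wavelength is between nuclear and atomic scales.

This wavelength is appropriate for probing atomic structure but too large for nuclear physics experiments.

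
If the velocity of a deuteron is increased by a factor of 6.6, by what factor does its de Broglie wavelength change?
The wavelength decreases by a factor of 6.6.

From λ = h/(mv), the wavelength is inversely proportional to velocity:

λ ∝ 1/v

If v → 6.6v, then λ → λ/6.6

When velocity is increased by a factor of 6.6, the wavelength decreases by a factor of 6.6.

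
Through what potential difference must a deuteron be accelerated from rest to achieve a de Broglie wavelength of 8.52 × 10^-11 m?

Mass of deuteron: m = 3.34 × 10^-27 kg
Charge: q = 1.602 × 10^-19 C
5.65 × 10^-2 V

From λ = h/√(2mqV), we solve for V:

λ² = h²/(2mqV)
V = h²/(2mqλ²)
V = (6.626 × 10^-34 J·s)² / (2 × 3.34 × 10^-27 kg × 1.602 × 10^-19 C × (8.52 × 10^-11 m)²)
V = 5.65 × 10^-2 V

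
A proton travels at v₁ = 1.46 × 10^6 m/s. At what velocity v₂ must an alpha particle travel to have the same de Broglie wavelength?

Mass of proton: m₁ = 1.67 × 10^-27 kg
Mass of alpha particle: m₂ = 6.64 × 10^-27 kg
v₂ = 3.67 × 10^5 m/s

For equal de Broglie wavelengths: λ₁ = λ₂

h/(m₁v₁) = h/(m₂v₂)
m₁v₁ = m₂v₂
v₂ = v₁ · (m₁/m₂)

v₂ = 1.46 × 10^6 m/s × (1.67 × 10^-27 kg / 6.64 × 10^-27 kg)
v₂ = 3.67 × 10^5 m/s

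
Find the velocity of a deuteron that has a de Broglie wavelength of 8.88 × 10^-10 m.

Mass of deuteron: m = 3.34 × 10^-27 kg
2.23 × 10^2 m/s

From the de Broglie relation λ = h/(mv), we solve for v:

v = h/(mλ)
v = (6.626 × 10^-34 J·s) / (3.34 × 10^-27 kg × 8.88 × 10^-10 m)
v = 2.23 × 10^2 m/s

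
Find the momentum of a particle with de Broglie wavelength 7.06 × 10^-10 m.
9.39 × 10^-25 kg·m/s

From the de Broglie relation λ = h/p, we solve for p:

p = h/λ
p = (6.626 × 10^-34 J·s) / (7.06 × 10^-10 m)
p = 9.39 × 10^-25 kg·m/s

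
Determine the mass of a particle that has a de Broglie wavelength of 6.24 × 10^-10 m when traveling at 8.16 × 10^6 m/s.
1.30 × 10^-31 kg

From the de Broglie relation λ = h/(mv), we solve for m:

m = h/(λv)
m = (6.626 × 10^-34 J·s) / (6.24 × 10^-10 m × 8.16 × 10^6 m/s)
m = 1.30 × 10^-31 kg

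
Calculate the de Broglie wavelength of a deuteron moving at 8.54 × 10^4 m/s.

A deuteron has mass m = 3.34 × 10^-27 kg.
2.32 × 10^-12 m

Using the de Broglie relation λ = h/(mv):

λ = h/(mv)
λ = (6.626 × 10^-34 J·s) / (3.34 × 10^-27 kg × 8.54 × 10^4 m/s)
λ = 2.32 × 10^-12 m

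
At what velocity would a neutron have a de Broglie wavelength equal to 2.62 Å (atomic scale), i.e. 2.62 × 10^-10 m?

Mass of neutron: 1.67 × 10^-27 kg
1.51 × 10^3 m/s

From λ = h/(mv), solve for v:

v = h/(mλ)
v = (6.626 × 10^-34 J·s) / (1.67 × 10^-27 kg × 2.62 × 10^-10 m)
v = 1.51 × 10^3 m/s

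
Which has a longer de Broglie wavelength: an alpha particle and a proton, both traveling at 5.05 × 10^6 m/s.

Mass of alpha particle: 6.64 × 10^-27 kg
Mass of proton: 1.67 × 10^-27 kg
The proton has the longer wavelength.

Using λ = h/(mv), since both particles have the same velocity, the wavelength depends only on mass.

For alpha particle: λ₁ = h/(m₁v) = 1.98 × 10^-14 m
For proton: λ₂ = h/(m₂v) = 7.86 × 10^-14 m

Since λ ∝ 1/m at constant velocity, the lighter particle has the longer wavelength.

The proton has the longer de Broglie wavelength.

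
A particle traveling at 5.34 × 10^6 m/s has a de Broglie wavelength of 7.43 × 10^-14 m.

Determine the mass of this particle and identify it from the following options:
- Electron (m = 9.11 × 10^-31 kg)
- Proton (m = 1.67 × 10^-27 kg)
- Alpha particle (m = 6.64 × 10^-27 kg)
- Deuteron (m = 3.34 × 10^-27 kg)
The particle is a proton.

From λ = h/(mv), solve for mass:

m = h/(λv)
m = (6.626 × 10^-34 J·s) / (7.43 × 10^-14 m × 5.34 × 10^6 m/s)
m = 1.67 × 10^-27 kg

Comparing with the listed masses, this is closest to a proton.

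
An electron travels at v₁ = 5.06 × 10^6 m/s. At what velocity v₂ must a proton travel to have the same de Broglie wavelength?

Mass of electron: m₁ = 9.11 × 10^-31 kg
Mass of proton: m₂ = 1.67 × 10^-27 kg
v₂ = 2.76 × 10^3 m/s

For equal de Broglie wavelengths: λ₁ = λ₂

h/(m₁v₁) = h/(m₂v₂)
m₁v₁ = m₂v₂
v₂ = v₁ · (m₁/m₂)

v₂ = 5.06 × 10^6 m/s × (9.11 × 10^-31 kg / 1.67 × 10^-27 kg)
v₂ = 2.76 × 10^3 m/s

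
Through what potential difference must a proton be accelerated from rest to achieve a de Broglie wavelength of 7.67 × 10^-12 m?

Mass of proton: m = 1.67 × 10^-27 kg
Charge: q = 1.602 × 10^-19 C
13.9 V

From λ = h/√(2mqV), we solve for V:

λ² = h²/(2mqV)
V = h²/(2mqλ²)
V = (6.626 × 10^-34 J·s)² / (2 × 1.67 × 10^-27 kg × 1.602 × 10^-19 C × (7.67 × 10^-12 m)²)
V = 13.9 V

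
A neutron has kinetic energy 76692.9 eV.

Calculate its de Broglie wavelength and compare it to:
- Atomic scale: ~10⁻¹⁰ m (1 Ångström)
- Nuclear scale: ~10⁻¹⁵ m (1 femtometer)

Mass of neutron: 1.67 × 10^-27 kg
λ = 1.03 × 10^-13 m, which is between nuclear and atomic scales.

Using λ = h/√(2mKE):

KE = 76692.9 eV = 1.229 × 10^-14 J

λ = h/√(2mKE)
λ = (6.626 × 10^-34 J·s) / √(2 × 1.67 × 10^-27 kg × 1.229 × 10^-14 J)
λ = 1.03 × 10^-13 m

Comparison:
- Atomic scale (10⁻¹⁰ m): λ is 0.001× this size
- Nuclear scale (10⁻¹⁵ m): λ is 1e+02× this size

The wavelength is between nuclear and atomic scales.

This wavelength is appropriate for probing atomic structure but too large for nuclear physics experiments.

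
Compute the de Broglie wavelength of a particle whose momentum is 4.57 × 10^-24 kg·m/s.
1.45 × 10^-10 m

Using the de Broglie relation λ = h/p:

λ = h/p
λ = (6.626 × 10^-34 J·s) / (4.57 × 10^-24 kg·m/s)
λ = 1.45 × 10^-10 m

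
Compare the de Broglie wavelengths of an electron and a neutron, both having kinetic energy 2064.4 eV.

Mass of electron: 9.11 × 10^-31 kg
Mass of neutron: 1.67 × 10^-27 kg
The electron has the longer wavelength.

Using λ = h/√(2mKE):

For electron: λ₁ = h/√(2m₁KE) = 2.70 × 10^-11 m
For neutron: λ₂ = h/√(2m₂KE) = 6.30 × 10^-13 m

Since λ ∝ 1/√m at constant kinetic energy, the lighter particle has the longer wavelength.

The electron has the longer de Broglie wavelength.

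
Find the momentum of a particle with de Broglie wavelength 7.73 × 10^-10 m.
8.57 × 10^-25 kg·m/s

From the de Broglie relation λ = h/p, we solve for p:

p = h/λ
p = (6.626 × 10^-34 J·s) / (7.73 × 10^-10 m)
p = 8.57 × 10^-25 kg·m/s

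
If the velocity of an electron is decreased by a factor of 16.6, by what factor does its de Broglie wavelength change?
The wavelength increases by a factor of 16.6.

From λ = h/(mv), the wavelength is inversely proportional to velocity:

λ ∝ 1/v

If v → v/16.6, then λ → 16.6λ

When velocity is decreased by a factor of 16.6, the wavelength increases by a factor of 16.6.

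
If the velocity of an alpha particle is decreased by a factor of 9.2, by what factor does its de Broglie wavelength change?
The wavelength increases by a factor of 9.2.

From λ = h/(mv), the wavelength is inversely proportional to velocity:

λ ∝ 1/v

If v → v/9.2, then λ → 9.2λ

When velocity is decreased by a factor of 9.2, the wavelength increases by a factor of 9.2.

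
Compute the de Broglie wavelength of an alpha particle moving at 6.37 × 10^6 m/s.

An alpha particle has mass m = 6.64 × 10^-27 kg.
1.57 × 10^-14 m

Using the de Broglie relation λ = h/(mv):

λ = h/(mv)
λ = (6.626 × 10^-34 J·s) / (6.64 × 10^-27 kg × 6.37 × 10^6 m/s)
λ = 1.57 × 10^-14 m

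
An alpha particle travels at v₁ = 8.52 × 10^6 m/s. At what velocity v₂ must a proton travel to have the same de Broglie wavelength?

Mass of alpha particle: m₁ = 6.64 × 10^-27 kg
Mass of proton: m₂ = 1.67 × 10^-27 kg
v₂ = 3.39 × 10^7 m/s

For equal de Broglie wavelengths: λ₁ = λ₂

h/(m₁v₁) = h/(m₂v₂)
m₁v₁ = m₂v₂
v₂ = v₁ · (m₁/m₂)

v₂ = 8.52 × 10^6 m/s × (6.64 × 10^-27 kg / 1.67 × 10^-27 kg)
v₂ = 3.39 × 10^7 m/s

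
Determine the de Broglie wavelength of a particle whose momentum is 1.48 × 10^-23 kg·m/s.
4.48 × 10^-11 m

Using the de Broglie relation λ = h/p:

λ = h/p
λ = (6.626 × 10^-34 J·s) / (1.48 × 10^-23 kg·m/s)
λ = 4.48 × 10^-11 m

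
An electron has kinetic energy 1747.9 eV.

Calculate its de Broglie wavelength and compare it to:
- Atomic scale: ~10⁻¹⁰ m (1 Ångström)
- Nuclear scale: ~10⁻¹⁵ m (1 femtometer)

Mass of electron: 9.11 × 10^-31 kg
λ = 2.93 × 10^-11 m, which is between nuclear and atomic scales.

Using λ = h/√(2mKE):

KE = 1747.9 eV = 2.800 × 10^-16 J

λ = h/√(2mKE)
λ = (6.626 × 10^-34 J·s) / √(2 × 9.11 × 10^-31 kg × 2.800 × 10^-16 J)
λ = 2.93 × 10^-11 m

Comparison:
- Atomic scale (10⁻¹⁰ m): λ is 0.29× this size
- Nuclear scale (10⁻¹⁵ m): λ is 2.9e+04× this size

The wavelength is between nuclear and atomic scales.

This wavelength is appropriate for probing atomic structure but too large for nuclear physics experiments.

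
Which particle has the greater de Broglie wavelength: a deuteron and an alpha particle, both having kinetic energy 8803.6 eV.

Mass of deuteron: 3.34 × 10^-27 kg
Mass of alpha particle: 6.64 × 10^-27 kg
The deuteron has the longer wavelength.

Using λ = h/√(2mKE):

For deuteron: λ₁ = h/√(2m₁KE) = 2.16 × 10^-13 m
For alpha particle: λ₂ = h/√(2m₂KE) = 1.53 × 10^-13 m

Since λ ∝ 1/√m at constant kinetic energy, the lighter particle has the longer wavelength.

The deuteron has the longer de Broglie wavelength.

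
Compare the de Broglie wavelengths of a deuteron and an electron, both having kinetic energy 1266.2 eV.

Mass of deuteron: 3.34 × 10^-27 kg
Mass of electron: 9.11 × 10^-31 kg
The electron has the longer wavelength.

Using λ = h/√(2mKE):

For deuteron: λ₁ = h/√(2m₁KE) = 5.69 × 10^-13 m
For electron: λ₂ = h/√(2m₂KE) = 3.45 × 10^-11 m

Since λ ∝ 1/√m at constant kinetic energy, the lighter particle has the longer wavelength.

The electron has the longer de Broglie wavelength.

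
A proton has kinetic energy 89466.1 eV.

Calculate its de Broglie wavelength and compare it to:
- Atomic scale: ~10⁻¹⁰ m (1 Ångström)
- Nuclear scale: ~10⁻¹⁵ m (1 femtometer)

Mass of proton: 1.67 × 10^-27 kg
λ = 9.58 × 10^-14 m, which is between nuclear and atomic scales.

Using λ = h/√(2mKE):

KE = 89466.1 eV = 1.433 × 10^-14 J

λ = h/√(2mKE)
λ = (6.626 × 10^-34 J·s) / √(2 × 1.67 × 10^-27 kg × 1.433 × 10^-14 J)
λ = 9.58 × 10^-14 m

Comparison:
- Atomic scale (10⁻¹⁰ m): λ is 0.00096× this size
- Nuclear scale (10⁻¹⁵ m): λ is 96× this size

The wavelength is between nuclear and atomic scales.

This wavelength is appropriate for probing atomic structure but too large for nuclear physics experiments.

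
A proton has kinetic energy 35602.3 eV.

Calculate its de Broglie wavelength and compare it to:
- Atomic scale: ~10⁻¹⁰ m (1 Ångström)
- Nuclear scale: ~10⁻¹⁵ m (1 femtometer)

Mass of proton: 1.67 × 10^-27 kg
λ = 1.52 × 10^-13 m, which is between nuclear and atomic scales.

Using λ = h/√(2mKE):

KE = 35602.3 eV = 5.704 × 10^-15 J

λ = h/√(2mKE)
λ = (6.626 × 10^-34 J·s) / √(2 × 1.67 × 10^-27 kg × 5.704 × 10^-15 J)
λ = 1.52 × 10^-13 m

Comparison:
- Atomic scale (10⁻¹⁰ m): λ is 0.0015× this size
- Nuclear scale (10⁻¹⁵ m): λ is 1.5e+02× this size

The wavelength is between nuclear and atomic scales.

This wavelength is appropriate for probing atomic structure but too large for nuclear physics experiments.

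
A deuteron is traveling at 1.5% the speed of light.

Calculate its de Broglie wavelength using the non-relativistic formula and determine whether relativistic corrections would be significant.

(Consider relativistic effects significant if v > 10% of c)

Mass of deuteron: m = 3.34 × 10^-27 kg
No, relativistic corrections are not needed.

Using the non-relativistic de Broglie formula λ = h/(mv):

v = 1.5% × c = 4.497 × 10^6 m/s

λ = h/(mv)
λ = (6.626 × 10^-34 J·s) / (3.34 × 10^-27 kg × 4.497 × 10^6 m/s)
λ = 4.41 × 10^-14 m

Since v = 1.5% of c < 10% of c, relativistic corrections are NOT significant and this non-relativistic result is a good approximation.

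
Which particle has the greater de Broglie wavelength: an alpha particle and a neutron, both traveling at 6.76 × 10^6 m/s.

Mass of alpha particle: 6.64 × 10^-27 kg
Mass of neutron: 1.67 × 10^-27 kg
The neutron has the longer wavelength.

Using λ = h/(mv), since both particles have the same velocity, the wavelength depends only on mass.

For alpha particle: λ₁ = h/(m₁v) = 1.48 × 10^-14 m
For neutron: λ₂ = h/(m₂v) = 5.87 × 10^-14 m

Since λ ∝ 1/m at constant velocity, the lighter particle has the longer wavelength.

The neutron has the longer de Broglie wavelength.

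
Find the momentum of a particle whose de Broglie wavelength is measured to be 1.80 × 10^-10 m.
3.68 × 10^-24 kg·m/s

From the de Broglie relation λ = h/p, we solve for p:

p = h/λ
p = (6.626 × 10^-34 J·s) / (1.80 × 10^-10 m)
p = 3.68 × 10^-24 kg·m/s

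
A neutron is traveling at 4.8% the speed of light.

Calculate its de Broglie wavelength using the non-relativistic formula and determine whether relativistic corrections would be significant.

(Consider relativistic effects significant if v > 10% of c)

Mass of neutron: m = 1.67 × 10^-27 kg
No, relativistic corrections are not needed.

Using the non-relativistic de Broglie formula λ = h/(mv):

v = 4.8% × c = 1.439 × 10^7 m/s

λ = h/(mv)
λ = (6.626 × 10^-34 J·s) / (1.67 × 10^-27 kg × 1.439 × 10^7 m/s)
λ = 2.76 × 10^-14 m

Since v = 4.8% of c < 10% of c, relativistic corrections are NOT significant and this non-relativistic result is a good approximation.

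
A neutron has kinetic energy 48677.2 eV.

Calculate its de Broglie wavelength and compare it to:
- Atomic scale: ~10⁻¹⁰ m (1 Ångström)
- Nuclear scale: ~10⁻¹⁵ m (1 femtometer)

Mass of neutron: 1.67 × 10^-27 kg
λ = 1.30 × 10^-13 m, which is between nuclear and atomic scales.

Using λ = h/√(2mKE):

KE = 48677.2 eV = 7.799 × 10^-15 J

λ = h/√(2mKE)
λ = (6.626 × 10^-34 J·s) / √(2 × 1.67 × 10^-27 kg × 7.799 × 10^-15 J)
λ = 1.30 × 10^-13 m

Comparison:
- Atomic scale (10⁻¹⁰ m): λ is 0.0013× this size
- Nuclear scale (10⁻¹⁵ m): λ is 1.3e+02× this size

The wavelength is between nuclear and atomic scales.

This wavelength is appropriate for probing atomic structure but too large for nuclear physics experiments.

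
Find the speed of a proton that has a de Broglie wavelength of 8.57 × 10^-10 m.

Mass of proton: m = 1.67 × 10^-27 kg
4.63 × 10^2 m/s

From the de Broglie relation λ = h/(mv), we solve for v:

v = h/(mλ)
v = (6.626 × 10^-34 J·s) / (1.67 × 10^-27 kg × 8.57 × 10^-10 m)
v = 4.63 × 10^2 m/s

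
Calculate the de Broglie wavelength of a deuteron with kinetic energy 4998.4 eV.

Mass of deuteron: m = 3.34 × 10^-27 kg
2.86 × 10^-13 m

Using λ = h/√(2mKE):

First convert KE to Joules: KE = 4998.4 eV = 8.008 × 10^-16 J

λ = h/√(2mKE)
λ = (6.626 × 10^-34 J·s) / √(2 × 3.34 × 10^-27 kg × 8.008 × 10^-16 J)
λ = 2.86 × 10^-13 m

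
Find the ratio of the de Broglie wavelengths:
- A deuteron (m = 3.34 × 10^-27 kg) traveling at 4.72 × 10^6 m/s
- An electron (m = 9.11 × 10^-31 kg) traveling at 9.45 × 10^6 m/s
λ₁/λ₂ = 5.46 × 10^-4

Using λ = h/(mv):

λ₁ = h/(m₁v₁) = 4.20 × 10^-14 m
λ₂ = h/(m₂v₂) = 7.70 × 10^-11 m

Ratio λ₁/λ₂ = (m₂v₂)/(m₁v₁)
         = (9.11 × 10^-31 kg × 9.45 × 10^6 m/s) / (3.34 × 10^-27 kg × 4.72 × 10^6 m/s)
         = 5.46 × 10^-4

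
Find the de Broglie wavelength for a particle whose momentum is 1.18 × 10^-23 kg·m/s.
5.62 × 10^-11 m

Using the de Broglie relation λ = h/p:

λ = h/p
λ = (6.626 × 10^-34 J·s) / (1.18 × 10^-23 kg·m/s)
λ = 5.62 × 10^-11 m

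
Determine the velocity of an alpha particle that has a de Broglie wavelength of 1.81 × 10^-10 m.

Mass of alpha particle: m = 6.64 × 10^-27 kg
5.51 × 10^2 m/s

From the de Broglie relation λ = h/(mv), we solve for v:

v = h/(mλ)
v = (6.626 × 10^-34 J·s) / (6.64 × 10^-27 kg × 1.81 × 10^-10 m)
v = 5.51 × 10^2 m/s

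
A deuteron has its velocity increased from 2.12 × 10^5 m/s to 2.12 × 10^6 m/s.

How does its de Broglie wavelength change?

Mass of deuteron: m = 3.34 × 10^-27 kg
The wavelength decreases by a factor of 10.

Using λ = h/(mv):

Initial wavelength: λ₁ = h/(mv₁) = 9.36 × 10^-13 m
Final wavelength: λ₂ = h/(mv₂) = 9.36 × 10^-14 m

Since λ ∝ 1/v, when velocity increases by a factor of 10, the wavelength decreases by a factor of 10.

λ₂/λ₁ = v₁/v₂ = 1/10

The wavelength decreases by a factor of 10.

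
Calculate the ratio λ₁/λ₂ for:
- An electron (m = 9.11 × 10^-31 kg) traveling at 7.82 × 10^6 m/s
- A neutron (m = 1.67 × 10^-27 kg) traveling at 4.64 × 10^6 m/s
λ₁/λ₂ = 1.09 × 10^3

Using λ = h/(mv):

λ₁ = h/(m₁v₁) = 9.30 × 10^-11 m
λ₂ = h/(m₂v₂) = 8.55 × 10^-14 m

Ratio λ₁/λ₂ = (m₂v₂)/(m₁v₁)
         = (1.67 × 10^-27 kg × 4.64 × 10^6 m/s) / (9.11 × 10^-31 kg × 7.82 × 10^6 m/s)
         = 1.09 × 10^3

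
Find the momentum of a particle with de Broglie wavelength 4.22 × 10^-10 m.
1.57 × 10^-24 kg·m/s

From the de Broglie relation λ = h/p, we solve for p:

p = h/λ
p = (6.626 × 10^-34 J·s) / (4.22 × 10^-10 m)
p = 1.57 × 10^-24 kg·m/s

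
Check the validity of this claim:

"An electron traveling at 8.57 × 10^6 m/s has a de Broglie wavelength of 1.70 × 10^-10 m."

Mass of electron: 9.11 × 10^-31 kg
False

The claim is incorrect.

Using λ = h/(mv):
λ = (6.626 × 10^-34 J·s) / (9.11 × 10^-31 kg × 8.57 × 10^6 m/s)
λ = 8.49 × 10^-11 m

The actual wavelength differs from the claimed 1.70 × 10^-10 m.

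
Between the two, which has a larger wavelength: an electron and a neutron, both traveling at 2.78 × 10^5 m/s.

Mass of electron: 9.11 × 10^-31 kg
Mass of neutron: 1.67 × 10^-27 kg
The electron has the longer wavelength.

Using λ = h/(mv), since both particles have the same velocity, the wavelength depends only on mass.

For electron: λ₁ = h/(m₁v) = 2.62 × 10^-9 m
For neutron: λ₂ = h/(m₂v) = 1.43 × 10^-12 m

Since λ ∝ 1/m at constant velocity, the lighter particle has the longer wavelength.

The electron has the longer de Broglie wavelength.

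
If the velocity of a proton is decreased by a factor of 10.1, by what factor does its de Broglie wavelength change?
The wavelength increases by a factor of 10.1.

From λ = h/(mv), the wavelength is inversely proportional to velocity:

λ ∝ 1/v

If v → v/10.1, then λ → 10.1λ

When velocity is decreased by a factor of 10.1, the wavelength increases by a factor of 10.1.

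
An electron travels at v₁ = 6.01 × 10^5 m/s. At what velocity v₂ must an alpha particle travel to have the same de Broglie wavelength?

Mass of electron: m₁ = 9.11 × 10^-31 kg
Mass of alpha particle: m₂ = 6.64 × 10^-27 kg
v₂ = 8.25 × 10^1 m/s

For equal de Broglie wavelengths: λ₁ = λ₂

h/(m₁v₁) = h/(m₂v₂)
m₁v₁ = m₂v₂
v₂ = v₁ · (m₁/m₂)

v₂ = 6.01 × 10^5 m/s × (9.11 × 10^-31 kg / 6.64 × 10^-27 kg)
v₂ = 8.25 × 10^1 m/s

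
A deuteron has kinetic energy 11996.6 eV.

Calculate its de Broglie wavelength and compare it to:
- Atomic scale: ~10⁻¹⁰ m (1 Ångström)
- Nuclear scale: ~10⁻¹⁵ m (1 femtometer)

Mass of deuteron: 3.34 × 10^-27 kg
λ = 1.85 × 10^-13 m, which is between nuclear and atomic scales.

Using λ = h/√(2mKE):

KE = 11996.6 eV = 1.922 × 10^-15 J

λ = h/√(2mKE)
λ = (6.626 × 10^-34 J·s) / √(2 × 3.34 × 10^-27 kg × 1.922 × 10^-15 J)
λ = 1.85 × 10^-13 m

Comparison:
- Atomic scale (10⁻¹⁰ m): λ is 0.0018× this size
- Nuclear scale (10⁻¹⁵ m): λ is 1.8e+02× this size

The wavelength is between nuclear and atomic scales.

This wavelength is appropriate for probing atomic structure but too large for nuclear physics experiments.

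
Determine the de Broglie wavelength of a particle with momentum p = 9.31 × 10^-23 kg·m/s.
7.12 × 10^-12 m

Using the de Broglie relation λ = h/p:

λ = h/p
λ = (6.626 × 10^-34 J·s) / (9.31 × 10^-23 kg·m/s)
λ = 7.12 × 10^-12 m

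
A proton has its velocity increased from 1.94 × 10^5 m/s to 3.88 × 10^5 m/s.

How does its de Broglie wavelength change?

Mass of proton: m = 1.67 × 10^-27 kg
The wavelength decreases by a factor of 2.

Using λ = h/(mv):

Initial wavelength: λ₁ = h/(mv₁) = 2.05 × 10^-12 m
Final wavelength: λ₂ = h/(mv₂) = 1.02 × 10^-12 m

Since λ ∝ 1/v, when velocity increases by a factor of 2, the wavelength decreases by a factor of 2.

λ₂/λ₁ = v₁/v₂ = 1/2

The wavelength decreases by a factor of 2.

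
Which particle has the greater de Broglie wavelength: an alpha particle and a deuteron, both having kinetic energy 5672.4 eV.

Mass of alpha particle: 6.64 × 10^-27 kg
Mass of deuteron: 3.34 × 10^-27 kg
The deuteron has the longer wavelength.

Using λ = h/√(2mKE):

For alpha particle: λ₁ = h/√(2m₁KE) = 1.91 × 10^-13 m
For deuteron: λ₂ = h/√(2m₂KE) = 2.69 × 10^-13 m

Since λ ∝ 1/√m at constant kinetic energy, the lighter particle has the longer wavelength.

The deuteron has the longer de Broglie wavelength.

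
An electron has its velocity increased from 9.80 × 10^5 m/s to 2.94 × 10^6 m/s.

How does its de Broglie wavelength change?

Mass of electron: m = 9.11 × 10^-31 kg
The wavelength decreases by a factor of 3.

Using λ = h/(mv):

Initial wavelength: λ₁ = h/(mv₁) = 7.42 × 10^-10 m
Final wavelength: λ₂ = h/(mv₂) = 2.47 × 10^-10 m

Since λ ∝ 1/v, when velocity increases by a factor of 3, the wavelength decreases by a factor of 3.

λ₂/λ₁ = v₁/v₂ = 1/3

The wavelength decreases by a factor of 3.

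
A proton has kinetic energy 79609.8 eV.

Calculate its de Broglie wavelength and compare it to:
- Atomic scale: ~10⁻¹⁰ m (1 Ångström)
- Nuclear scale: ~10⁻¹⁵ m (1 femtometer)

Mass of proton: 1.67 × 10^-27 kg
λ = 1.02 × 10^-13 m, which is between nuclear and atomic scales.

Using λ = h/√(2mKE):

KE = 79609.8 eV = 1.275 × 10^-14 J

λ = h/√(2mKE)
λ = (6.626 × 10^-34 J·s) / √(2 × 1.67 × 10^-27 kg × 1.275 × 10^-14 J)
λ = 1.02 × 10^-13 m

Comparison:
- Atomic scale (10⁻¹⁰ m): λ is 0.001× this size
- Nuclear scale (10⁻¹⁵ m): λ is 1e+02× this size

The wavelength is between nuclear and atomic scales.

This wavelength is appropriate for probing atomic structure but too large for nuclear physics experiments.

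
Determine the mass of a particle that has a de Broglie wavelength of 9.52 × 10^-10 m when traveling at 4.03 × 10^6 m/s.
1.73 × 10^-31 kg

From the de Broglie relation λ = h/(mv), we solve for m:

m = h/(λv)
m = (6.626 × 10^-34 J·s) / (9.52 × 10^-10 m × 4.03 × 10^6 m/s)
m = 1.73 × 10^-31 kg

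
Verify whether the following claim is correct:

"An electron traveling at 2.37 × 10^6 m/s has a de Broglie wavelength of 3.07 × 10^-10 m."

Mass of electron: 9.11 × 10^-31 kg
True

The claim is correct.

Using λ = h/(mv):
λ = (6.626 × 10^-34 J·s) / (9.11 × 10^-31 kg × 2.37 × 10^6 m/s)
λ = 3.07 × 10^-10 m

This matches the claimed value.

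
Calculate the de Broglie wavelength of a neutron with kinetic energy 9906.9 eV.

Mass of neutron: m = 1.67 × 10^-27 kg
2.88 × 10^-13 m

Using λ = h/√(2mKE):

First convert KE to Joules: KE = 9906.9 eV = 1.587 × 10^-15 J

λ = h/√(2mKE)
λ = (6.626 × 10^-34 J·s) / √(2 × 1.67 × 10^-27 kg × 1.587 × 10^-15 J)
λ = 2.88 × 10^-13 m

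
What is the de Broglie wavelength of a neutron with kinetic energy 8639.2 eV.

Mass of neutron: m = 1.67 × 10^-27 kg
3.08 × 10^-13 m

Using λ = h/√(2mKE):

First convert KE to Joules: KE = 8639.2 eV = 1.384 × 10^-15 J

λ = h/√(2mKE)
λ = (6.626 × 10^-34 J·s) / √(2 × 1.67 × 10^-27 kg × 1.384 × 10^-15 J)
λ = 3.08 × 10^-13 m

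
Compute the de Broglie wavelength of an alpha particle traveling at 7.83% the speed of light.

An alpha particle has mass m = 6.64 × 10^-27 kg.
4.25 × 10^-15 m

Using the de Broglie relation λ = h/(mv):

v = 7.83% × c = 2.347 × 10^7 m/s

λ = h/(mv)
λ = (6.626 × 10^-34 J·s) / (6.64 × 10^-27 kg × 2.347 × 10^7 m/s)
λ = 4.25 × 10^-15 m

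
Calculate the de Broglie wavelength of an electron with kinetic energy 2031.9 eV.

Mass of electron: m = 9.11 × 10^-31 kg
2.72 × 10^-11 m

Using λ = h/√(2mKE):

First convert KE to Joules: KE = 2031.9 eV = 3.255 × 10^-16 J

λ = h/√(2mKE)
λ = (6.626 × 10^-34 J·s) / √(2 × 9.11 × 10^-31 kg × 3.255 × 10^-16 J)
λ = 2.72 × 10^-11 m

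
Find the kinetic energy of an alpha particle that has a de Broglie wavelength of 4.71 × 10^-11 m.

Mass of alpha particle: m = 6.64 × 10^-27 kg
1.49 × 10^-20 J (or 0.0930 eV)

From λ = h/√(2mKE), we solve for KE:

λ² = h²/(2mKE)
KE = h²/(2mλ²)
KE = (6.626 × 10^-34 J·s)² / (2 × 6.64 × 10^-27 kg × (4.71 × 10^-11 m)²)
KE = 1.49 × 10^-20 J
KE = 0.0930 eV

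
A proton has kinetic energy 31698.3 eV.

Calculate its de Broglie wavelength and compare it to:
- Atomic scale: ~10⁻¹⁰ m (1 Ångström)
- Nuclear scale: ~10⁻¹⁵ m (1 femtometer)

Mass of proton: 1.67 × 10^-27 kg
λ = 1.61 × 10^-13 m, which is between nuclear and atomic scales.

Using λ = h/√(2mKE):

KE = 31698.3 eV = 5.079 × 10^-15 J

λ = h/√(2mKE)
λ = (6.626 × 10^-34 J·s) / √(2 × 1.67 × 10^-27 kg × 5.079 × 10^-15 J)
λ = 1.61 × 10^-13 m

Comparison:
- Atomic scale (10⁻¹⁰ m): λ is 0.0016× this size
- Nuclear scale (10⁻¹⁵ m): λ is 1.6e+02× this size

The wavelength is between nuclear and atomic scales.

This wavelength is appropriate for probing atomic structure but too large for nuclear physics experiments.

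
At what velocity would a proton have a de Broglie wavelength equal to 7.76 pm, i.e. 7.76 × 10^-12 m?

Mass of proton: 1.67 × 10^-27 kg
5.11 × 10^4 m/s

From λ = h/(mv), solve for v:

v = h/(mλ)
v = (6.626 × 10^-34 J·s) / (1.67 × 10^-27 kg × 7.76 × 10^-12 m)
v = 5.11 × 10^4 m/s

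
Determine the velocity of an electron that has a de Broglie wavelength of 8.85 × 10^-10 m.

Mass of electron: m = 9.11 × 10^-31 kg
8.22 × 10^5 m/s

From the de Broglie relation λ = h/(mv), we solve for v:

v = h/(mλ)
v = (6.626 × 10^-34 J·s) / (9.11 × 10^-31 kg × 8.85 × 10^-10 m)
v = 8.22 × 10^5 m/s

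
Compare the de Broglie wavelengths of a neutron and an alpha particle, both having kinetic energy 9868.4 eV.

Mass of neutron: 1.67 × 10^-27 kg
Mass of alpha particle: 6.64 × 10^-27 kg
The neutron has the longer wavelength.

Using λ = h/√(2mKE):

For neutron: λ₁ = h/√(2m₁KE) = 2.88 × 10^-13 m
For alpha particle: λ₂ = h/√(2m₂KE) = 1.45 × 10^-13 m

Since λ ∝ 1/√m at constant kinetic energy, the lighter particle has the longer wavelength.

The neutron has the longer de Broglie wavelength.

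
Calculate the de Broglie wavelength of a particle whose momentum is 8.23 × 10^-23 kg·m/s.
8.05 × 10^-12 m

Using the de Broglie relation λ = h/p:

λ = h/p
λ = (6.626 × 10^-34 J·s) / (8.23 × 10^-23 kg·m/s)
λ = 8.05 × 10^-12 m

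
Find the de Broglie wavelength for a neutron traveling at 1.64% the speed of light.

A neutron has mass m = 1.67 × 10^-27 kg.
8.07 × 10^-14 m

Using the de Broglie relation λ = h/(mv):

v = 1.64% × c = 4.917 × 10^6 m/s

λ = h/(mv)
λ = (6.626 × 10^-34 J·s) / (1.67 × 10^-27 kg × 4.917 × 10^6 m/s)
λ = 8.07 × 10^-14 m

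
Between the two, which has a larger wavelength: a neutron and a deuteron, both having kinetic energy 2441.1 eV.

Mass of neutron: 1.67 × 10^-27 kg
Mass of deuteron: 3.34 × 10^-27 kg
The neutron has the longer wavelength.

Using λ = h/√(2mKE):

For neutron: λ₁ = h/√(2m₁KE) = 5.80 × 10^-13 m
For deuteron: λ₂ = h/√(2m₂KE) = 4.10 × 10^-13 m

Since λ ∝ 1/√m at constant kinetic energy, the lighter particle has the longer wavelength.

The neutron has the longer de Broglie wavelength.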